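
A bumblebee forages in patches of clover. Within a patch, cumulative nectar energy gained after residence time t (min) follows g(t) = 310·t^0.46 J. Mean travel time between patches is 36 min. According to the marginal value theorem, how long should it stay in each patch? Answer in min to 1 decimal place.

30.7 min

Maximise g(t)/(T+t): set derivative to zero → g'(t)(T+t) = g(t).
g'(t) = 0.46·310·t^-0.54. Setting 0.46·310·t^-0.54 = 310·t^0.46/(36+t) gives 0.46(36+t) = t, so 0.54·t = 0.46×36.
t* = 0.46×36/0.54 = 30.67 min.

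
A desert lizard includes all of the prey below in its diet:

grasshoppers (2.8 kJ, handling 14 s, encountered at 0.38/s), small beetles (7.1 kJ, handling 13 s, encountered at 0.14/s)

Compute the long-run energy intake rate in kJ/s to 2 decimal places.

0.25 kJ/s

R = (0.38×2.8 + 0.14×7.1) / (1 + 0.38×14 + 0.14×13) = 2.058/8.14 = 0.2528 kJ/s.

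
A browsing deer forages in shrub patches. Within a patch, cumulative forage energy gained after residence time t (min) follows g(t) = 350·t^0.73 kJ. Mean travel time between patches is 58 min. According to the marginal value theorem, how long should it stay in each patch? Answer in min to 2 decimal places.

By the marginal value theorem, leave when the instantaneous gain rate g'(t) equals the habitat-wide average g(t)/(T + t).
g'(t) = 0.73·350·t^-0.27. Setting 0.73·350·t^-0.27 = 350·t^0.73/(58+t) gives 0.73(58+t) = t, so 0.27·t = 0.73×58.
t* = 0.73×58/0.27 = 156.8 min.

156.81 min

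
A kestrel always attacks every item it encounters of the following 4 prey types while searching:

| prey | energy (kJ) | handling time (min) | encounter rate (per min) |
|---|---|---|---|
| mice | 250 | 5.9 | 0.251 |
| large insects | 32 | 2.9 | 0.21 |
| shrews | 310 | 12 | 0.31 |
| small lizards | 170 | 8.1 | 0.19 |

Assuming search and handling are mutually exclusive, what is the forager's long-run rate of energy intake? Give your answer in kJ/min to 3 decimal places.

R = Σλ_iE_i / (1 + Σλ_ih_i)
Numerator: 0.251×250 + 0.21×32 + 0.31×310 + 0.19×170 = 197.9
Denominator: 1 + 0.251×5.9 + 0.21×2.9 + 0.31×12 + 0.19×8.1 = 8.349
R = 197.9/8.349 = 23.7 kJ/min

23.700 kJ/min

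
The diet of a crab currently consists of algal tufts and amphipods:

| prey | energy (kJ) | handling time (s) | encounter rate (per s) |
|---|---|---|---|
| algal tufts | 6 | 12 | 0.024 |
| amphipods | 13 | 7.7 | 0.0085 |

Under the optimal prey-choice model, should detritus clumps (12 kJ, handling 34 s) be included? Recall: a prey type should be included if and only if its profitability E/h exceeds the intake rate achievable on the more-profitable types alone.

Yes

Current rate: (0.024×6 + 0.0085×13)/(1 + 0.024×12 + 0.0085×7.7) = 0.188 kJ/s.
detritus clumps: E/h = 12/34 = 0.3529 kJ/s.
Since 0.3529 > R, including detritus clumps increases the long-run rate.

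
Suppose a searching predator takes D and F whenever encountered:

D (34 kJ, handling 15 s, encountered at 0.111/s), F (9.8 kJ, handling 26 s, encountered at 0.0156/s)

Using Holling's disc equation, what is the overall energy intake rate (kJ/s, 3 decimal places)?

R = Σλ_iE_i / (1 + Σλ_ih_i)
Numerator: 0.111×34 + 0.0156×9.8 = 3.927
Denominator: 1 + 0.111×15 + 0.0156×26 = 3.071
R = 3.927/3.071 = 1.279 kJ/s

1.279 kJ/s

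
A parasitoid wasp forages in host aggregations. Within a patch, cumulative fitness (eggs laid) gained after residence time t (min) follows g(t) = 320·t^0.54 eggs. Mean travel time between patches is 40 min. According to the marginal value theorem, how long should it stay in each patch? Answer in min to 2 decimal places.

By the marginal value theorem, leave when the instantaneous gain rate g'(t) equals the habitat-wide average g(t)/(T + t).
g'(t) = 0.54·320·t^-0.46. Setting 0.54·320·t^-0.46 = 320·t^0.54/(40+t) gives 0.54(40+t) = t, so 0.46·t = 0.54×40.
t* = 0.54×40/0.46 = 46.96 min.

46.96 min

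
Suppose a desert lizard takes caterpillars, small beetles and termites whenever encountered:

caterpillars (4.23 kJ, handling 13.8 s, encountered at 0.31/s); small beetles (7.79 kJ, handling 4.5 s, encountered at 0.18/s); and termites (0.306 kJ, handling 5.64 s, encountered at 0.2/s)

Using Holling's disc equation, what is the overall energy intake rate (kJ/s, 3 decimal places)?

R = (0.31×4.23 + 0.18×7.79 + 0.2×0.306) / (1 + 0.31×13.8 + 0.18×4.5 + 0.2×5.64) = 2.775/7.216 = 0.3845 kJ/s.

0.385 kJ/s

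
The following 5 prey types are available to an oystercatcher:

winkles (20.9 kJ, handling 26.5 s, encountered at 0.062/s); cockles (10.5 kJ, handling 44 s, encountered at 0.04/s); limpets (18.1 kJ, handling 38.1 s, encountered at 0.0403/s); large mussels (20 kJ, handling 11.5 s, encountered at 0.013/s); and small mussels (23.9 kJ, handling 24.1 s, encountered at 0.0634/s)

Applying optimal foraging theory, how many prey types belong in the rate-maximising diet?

Rank by E/h (kJ/s): large mussels 1.74, small mussels 0.992, winkles 0.789, limpets 0.475, cockles 0.239. Include each in turn until the next type's E/h falls below the running intake rate.
Rate on top 1: 0.2262. small mussels: 0.992 > 0.2262 → include.
Rate on top 2: 0.663. winkles: 0.789 > 0.663 → include.
Rate on top 3: 0.7108. limpets: 0.475 < 0.7108 → exclude; stop.
Optimal diet: large mussels, small mussels, winkles — 3 of 5 types.

3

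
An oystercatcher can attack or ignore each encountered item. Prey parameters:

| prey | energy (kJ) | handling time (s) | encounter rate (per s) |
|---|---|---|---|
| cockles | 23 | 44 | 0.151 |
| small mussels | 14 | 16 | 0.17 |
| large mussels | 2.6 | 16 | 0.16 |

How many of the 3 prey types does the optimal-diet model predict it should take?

1

E/h in descending order: small mussels 0.875, cockles 0.523, large mussels 0.163 kJ/s. The optimal diet is the largest prefix of this list for which every included type satisfies E_i/h_i > R on the types above it.
Rate on top 1: 0.6398. cockles: 0.523 < 0.6398 → exclude; stop.
Optimal diet: small mussels — 1 of 3 types.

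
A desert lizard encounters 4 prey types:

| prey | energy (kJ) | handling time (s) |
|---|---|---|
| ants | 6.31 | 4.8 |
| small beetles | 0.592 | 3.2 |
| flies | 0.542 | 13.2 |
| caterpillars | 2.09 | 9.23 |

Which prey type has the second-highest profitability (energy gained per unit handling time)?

Profitability E/h (kJ/s): ants = 6.31/4.8 = 1.31, small beetles = 0.592/3.2 = 0.185, flies = 0.542/13.2 = 0.0411, caterpillars = 2.09/9.23 = 0.226.
Ranked: ants > caterpillars > small beetles > flies.

caterpillars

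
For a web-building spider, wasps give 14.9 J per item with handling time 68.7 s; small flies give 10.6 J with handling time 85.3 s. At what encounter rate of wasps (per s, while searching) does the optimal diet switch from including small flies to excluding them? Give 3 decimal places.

0.020 per s

At the threshold, the rate on wasps alone equals the profitability of small flies: λ·14.9/(1 + λ·68.7) = 10.6/85.3 = 0.1243.
Rearranging, λ(14.9 − 0.1243×68.7) = 0.1243, so λ = 0.1243/6.363 = 0.01953 per s.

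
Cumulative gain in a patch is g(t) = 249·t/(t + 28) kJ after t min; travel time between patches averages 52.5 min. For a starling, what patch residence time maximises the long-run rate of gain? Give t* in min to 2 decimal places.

38.34 min

By the marginal value theorem, leave when the instantaneous gain rate g'(t) equals the habitat-wide average g(t)/(T + t).
g'(t) = 249·28/(t + 28)². Setting 249·28/(t+28)² = 249t/[(t+28)(52.5+t)] gives 28(52.5+t) = t(t+28), so t² = 28×52.5 = 1470.
t* = √1470 = 38.34 min.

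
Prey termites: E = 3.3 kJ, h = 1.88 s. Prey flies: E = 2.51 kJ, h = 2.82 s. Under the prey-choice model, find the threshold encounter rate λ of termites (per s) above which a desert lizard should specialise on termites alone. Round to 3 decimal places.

0.547 per s

At the threshold, the rate on termites alone equals the profitability of flies: λ·3.3/(1 + λ·1.88) = 2.51/2.82 = 0.8901.
Rearranging, λ(3.3 − 0.8901×1.88) = 0.8901, so λ = 0.8901/1.627 = 0.5472 per s.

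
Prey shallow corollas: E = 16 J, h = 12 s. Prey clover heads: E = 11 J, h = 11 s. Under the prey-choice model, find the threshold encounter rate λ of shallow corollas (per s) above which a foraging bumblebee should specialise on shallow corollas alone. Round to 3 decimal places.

The zero-one rule: include clover heads iff E₂/h₂ > λE₁/(1+λh₁). Equality gives the switch point.
λE₁h₂ = E₂ + λE₂h₁ ⇒ λ = E₂/(E₁h₂ − E₂h₁) = 11/(176 − 132) = 0.25 per s.

0.250 per s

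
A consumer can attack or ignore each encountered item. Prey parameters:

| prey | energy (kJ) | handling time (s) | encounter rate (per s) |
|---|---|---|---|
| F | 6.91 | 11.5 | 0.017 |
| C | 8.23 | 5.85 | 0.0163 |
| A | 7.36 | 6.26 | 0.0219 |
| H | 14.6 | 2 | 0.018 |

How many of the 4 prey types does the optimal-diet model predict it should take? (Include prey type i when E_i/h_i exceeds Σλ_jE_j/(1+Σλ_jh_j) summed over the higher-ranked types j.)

E/h in descending order: H 7.3, C 1.41, A 1.18, F 0.601 kJ/s. The optimal diet is the largest prefix of this list for which every included type satisfies E_i/h_i > R on the types above it.
Rate on top 1: 0.2537. C: 1.41 > 0.2537 → include.
Rate on top 2: 0.3509. A: 1.18 > 0.3509 → include.
Rate on top 3: 0.44. F: 0.601 > 0.44 → include.
Optimal diet: H, C, A, F — 4 of 4 types.

4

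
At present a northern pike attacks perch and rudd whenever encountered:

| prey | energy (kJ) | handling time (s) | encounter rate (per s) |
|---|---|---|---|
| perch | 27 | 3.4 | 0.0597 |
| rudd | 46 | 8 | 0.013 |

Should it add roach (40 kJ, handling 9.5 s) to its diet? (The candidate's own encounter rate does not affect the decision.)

Yes

On perch and rudd alone, R = ΣλE/(1+Σλh) = 2.21/1.307 = 1.691 kJ/s.
roach: E/h = 40/9.5 = 4.211 kJ/s.
4.211 > 1.691, so adding roach raises the average — include it.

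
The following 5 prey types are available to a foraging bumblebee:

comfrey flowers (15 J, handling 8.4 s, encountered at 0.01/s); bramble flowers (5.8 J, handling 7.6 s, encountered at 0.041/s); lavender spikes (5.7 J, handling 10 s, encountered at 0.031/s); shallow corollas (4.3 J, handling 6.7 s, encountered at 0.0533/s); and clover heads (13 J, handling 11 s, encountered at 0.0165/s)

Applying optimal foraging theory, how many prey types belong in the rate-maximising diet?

5

E/h in descending order: comfrey flowers 1.79, clover heads 1.18, bramble flowers 0.763, shallow corollas 0.642, lavender spikes 0.57 J/s. The optimal diet is the largest prefix of this list for which every included type satisfies E_i/h_i > R on the types above it.
Rate on top 1: 0.1384. clover heads: 1.18 > 0.1384 → include.
Rate on top 2: 0.288. bramble flowers: 0.763 > 0.288 → include.
Rate on top 3: 0.3819. shallow corollas: 0.642 > 0.3819 → include.
Rate on top 4: 0.4299. lavender spikes: 0.57 > 0.4299 → include.
Optimal diet: comfrey flowers, clover heads, bramble flowers, shallow corollas, lavender spikes — 5 of 5 types.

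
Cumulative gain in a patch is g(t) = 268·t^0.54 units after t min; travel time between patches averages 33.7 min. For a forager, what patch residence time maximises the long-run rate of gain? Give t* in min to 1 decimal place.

By the marginal value theorem, leave when the instantaneous gain rate g'(t) equals the habitat-wide average g(t)/(T + t).
g'(t) = 0.54·268·t^-0.46. Setting 0.54·268·t^-0.46 = 268·t^0.54/(33.7+t) gives 0.54(33.7+t) = t, so 0.46·t = 0.54×33.7.
t* = 0.54×33.7/0.46 = 39.56 min.

39.6 min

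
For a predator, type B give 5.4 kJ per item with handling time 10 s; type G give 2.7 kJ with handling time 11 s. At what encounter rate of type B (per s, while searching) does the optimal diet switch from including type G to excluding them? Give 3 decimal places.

At the threshold, the rate on type B alone equals the profitability of type G: λ·5.4/(1 + λ·10) = 2.7/11 = 0.2455.
Rearranging, λ(5.4 − 0.2455×10) = 0.2455, so λ = 0.2455/2.945 = 0.08333 per s.

0.083 per s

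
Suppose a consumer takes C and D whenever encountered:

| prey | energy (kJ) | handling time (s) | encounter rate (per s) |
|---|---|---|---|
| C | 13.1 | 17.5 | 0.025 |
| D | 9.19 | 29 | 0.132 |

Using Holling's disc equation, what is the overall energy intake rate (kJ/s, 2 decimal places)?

Energy encountered per unit search time: 0.025×13.1 + 0.132×9.19 = 1.541 kJ/s.
Handling time per unit search time: 0.025×17.5 + 0.132×29 = 4.266.
Rate = 1.541/(1 + 4.266) = 0.2926 kJ/s.

0.29 kJ/s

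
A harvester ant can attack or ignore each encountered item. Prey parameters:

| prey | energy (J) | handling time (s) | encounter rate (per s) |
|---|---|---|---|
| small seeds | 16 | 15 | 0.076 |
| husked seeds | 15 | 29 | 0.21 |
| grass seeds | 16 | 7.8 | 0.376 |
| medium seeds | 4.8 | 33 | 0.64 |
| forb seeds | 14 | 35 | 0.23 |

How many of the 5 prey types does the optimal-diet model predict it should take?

1

Profitabilities (E/h, J/s): grass seeds 2.05, small seeds 1.07, husked seeds 0.517, forb seeds 0.4, medium seeds 0.145. Add prey in this order while the next type's profitability exceeds the intake rate on those already taken.
Rate on top 1: 1.53. small seeds: 1.07 < 1.53 → exclude; stop.
Optimal diet: grass seeds — 1 of 5 types.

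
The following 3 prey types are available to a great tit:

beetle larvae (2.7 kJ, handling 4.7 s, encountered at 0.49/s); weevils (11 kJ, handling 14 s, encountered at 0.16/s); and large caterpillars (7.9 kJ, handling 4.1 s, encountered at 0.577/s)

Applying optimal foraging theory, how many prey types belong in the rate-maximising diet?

E/h in descending order: large caterpillars 1.93, weevils 0.786, beetle larvae 0.574 kJ/s. The optimal diet is the largest prefix of this list for which every included type satisfies E_i/h_i > R on the types above it.
Rate on top 1: 1.354. weevils: 0.786 < 1.354 → exclude; stop.
Optimal diet: large caterpillars — 1 of 3 types.

1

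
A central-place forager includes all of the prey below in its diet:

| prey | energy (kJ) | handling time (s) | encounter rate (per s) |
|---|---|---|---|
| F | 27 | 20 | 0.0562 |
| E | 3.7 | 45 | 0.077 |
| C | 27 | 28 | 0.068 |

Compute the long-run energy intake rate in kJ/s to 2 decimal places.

Energy encountered per unit search time: 0.0562×27 + 0.077×3.7 + 0.068×27 = 3.638 kJ/s.
Handling time per unit search time: 0.0562×20 + 0.077×45 + 0.068×28 = 6.493.
Rate = 3.638/(1 + 6.493) = 0.4856 kJ/s.

0.49 kJ/s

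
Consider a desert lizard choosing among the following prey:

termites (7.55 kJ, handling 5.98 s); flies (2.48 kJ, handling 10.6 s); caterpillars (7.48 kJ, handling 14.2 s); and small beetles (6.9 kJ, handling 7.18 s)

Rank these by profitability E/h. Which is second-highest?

Profitability E/h (kJ/s): termites = 7.55/5.98 = 1.26, flies = 2.48/10.6 = 0.234, caterpillars = 7.48/14.2 = 0.527, small beetles = 6.9/7.18 = 0.961.
Ranked: termites > small beetles > caterpillars > flies.

small beetles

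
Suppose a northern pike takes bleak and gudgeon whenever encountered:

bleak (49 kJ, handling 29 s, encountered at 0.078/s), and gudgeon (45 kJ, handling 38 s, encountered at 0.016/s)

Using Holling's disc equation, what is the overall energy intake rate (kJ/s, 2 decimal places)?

R = (0.078×49 + 0.016×45) / (1 + 0.078×29 + 0.016×38) = 4.542/3.87 = 1.174 kJ/s.

1.17 kJ/s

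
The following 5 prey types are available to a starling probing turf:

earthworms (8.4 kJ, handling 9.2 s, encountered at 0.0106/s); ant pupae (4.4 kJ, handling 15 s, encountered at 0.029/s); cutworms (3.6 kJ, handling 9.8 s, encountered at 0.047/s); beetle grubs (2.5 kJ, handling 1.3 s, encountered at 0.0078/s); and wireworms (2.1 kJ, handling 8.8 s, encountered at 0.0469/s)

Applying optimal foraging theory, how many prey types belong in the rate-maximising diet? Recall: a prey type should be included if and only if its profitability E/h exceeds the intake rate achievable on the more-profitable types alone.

Profitabilities (E/h, kJ/s): beetle grubs 1.92, earthworms 0.913, cutworms 0.367, ant pupae 0.293, wireworms 0.239. Add prey in this order while the next type's profitability exceeds the intake rate on those already taken.
Rate on top 1: 0.0193. earthworms: 0.913 > 0.0193 → include.
Rate on top 2: 0.09799. cutworms: 0.367 > 0.09799 → include.
Rate on top 3: 0.1771. ant pupae: 0.293 > 0.1771 → include.
Rate on top 4: 0.2023. wireworms: 0.239 > 0.2023 → include.
Optimal diet: beetle grubs, earthworms, cutworms, ant pupae, wireworms — 5 of 5 types.

5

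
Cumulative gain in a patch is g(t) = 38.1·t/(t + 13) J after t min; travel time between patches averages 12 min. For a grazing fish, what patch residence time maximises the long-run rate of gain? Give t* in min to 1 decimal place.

12.5 min

Optimal t* satisfies g'(t*) = g(t*)/(T + t*).
g'(t) = 38.1·13/(t + 13)². Setting 38.1·13/(t+13)² = 38.1t/[(t+13)(12+t)] gives 13(12+t) = t(t+13), so t² = 13×12 = 156.
t* = √156 = 12.49 min.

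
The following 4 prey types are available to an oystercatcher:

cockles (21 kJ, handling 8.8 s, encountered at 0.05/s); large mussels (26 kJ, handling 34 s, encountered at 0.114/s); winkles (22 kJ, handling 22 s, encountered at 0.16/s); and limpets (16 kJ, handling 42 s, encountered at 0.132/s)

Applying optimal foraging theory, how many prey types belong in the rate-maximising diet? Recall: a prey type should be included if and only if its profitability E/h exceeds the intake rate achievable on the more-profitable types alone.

2

E/h in descending order: cockles 2.39, winkles 1, large mussels 0.765, limpets 0.381 kJ/s. The optimal diet is the largest prefix of this list for which every included type satisfies E_i/h_i > R on the types above it.
Rate on top 1: 0.7292. winkles: 1 > 0.7292 → include.
Rate on top 2: 0.9214. large mussels: 0.765 < 0.9214 → exclude; stop.
Optimal diet: cockles, winkles — 2 of 4 types.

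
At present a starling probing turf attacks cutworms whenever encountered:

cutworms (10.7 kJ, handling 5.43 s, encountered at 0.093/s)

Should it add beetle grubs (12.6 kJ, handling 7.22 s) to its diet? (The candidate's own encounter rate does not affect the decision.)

Intake rate on the current diet: R = (0.093×10.7) / (1 + 0.093×5.43) = 0.9951/1.505 = 0.6612 kJ/s.
Profitability of beetle grubs: 12.6/7.22 = 1.745 kJ/s.
1.745 > 0.6612, so adding beetle grubs raises the average — include it.

Yes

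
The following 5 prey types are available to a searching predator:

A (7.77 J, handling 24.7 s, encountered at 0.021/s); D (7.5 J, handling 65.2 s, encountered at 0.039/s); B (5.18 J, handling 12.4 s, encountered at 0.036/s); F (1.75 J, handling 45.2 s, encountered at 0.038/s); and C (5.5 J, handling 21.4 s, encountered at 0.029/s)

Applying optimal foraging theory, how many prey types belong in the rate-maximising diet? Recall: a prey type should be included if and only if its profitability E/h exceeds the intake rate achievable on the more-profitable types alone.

3

Profitabilities (E/h, J/s): B 0.418, A 0.315, C 0.257, D 0.115, F 0.0387. Add prey in this order while the next type's profitability exceeds the intake rate on those already taken.
Rate on top 1: 0.1289. A: 0.315 > 0.1289 → include.
Rate on top 2: 0.1779. C: 0.257 > 0.1779 → include.
Rate on top 3: 0.1969. D: 0.115 < 0.1969 → exclude; stop.
Optimal diet: B, A, C — 3 of 5 types.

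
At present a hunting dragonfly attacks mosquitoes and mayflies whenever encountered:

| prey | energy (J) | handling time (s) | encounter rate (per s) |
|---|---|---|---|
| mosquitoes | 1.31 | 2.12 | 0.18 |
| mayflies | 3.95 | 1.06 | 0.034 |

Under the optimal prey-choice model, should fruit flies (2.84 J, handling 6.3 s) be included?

Yes

Intake rate on the current diet: R = (0.18×1.31 + 0.034×3.95) / (1 + 0.18×2.12 + 0.034×1.06) = 0.3701/1.418 = 0.2611 J/s.
fruit flies: E/h = 2.84/6.3 = 0.4508 J/s.
0.4508 > 0.2611, so adding fruit flies raises the average — include it.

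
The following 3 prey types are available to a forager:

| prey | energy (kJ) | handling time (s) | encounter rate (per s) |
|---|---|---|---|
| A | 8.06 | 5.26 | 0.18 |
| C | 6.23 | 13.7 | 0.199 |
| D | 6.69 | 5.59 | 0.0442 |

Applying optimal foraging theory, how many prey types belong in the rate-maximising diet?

2

Profitabilities (E/h, kJ/s): A 1.53, D 1.2, C 0.455. Add prey in this order while the next type's profitability exceeds the intake rate on those already taken.
Rate on top 1: 0.7452. D: 1.2 > 0.7452 → include.
Rate on top 2: 0.7961. C: 0.455 < 0.7961 → exclude; stop.
Optimal diet: A, D — 2 of 3 types.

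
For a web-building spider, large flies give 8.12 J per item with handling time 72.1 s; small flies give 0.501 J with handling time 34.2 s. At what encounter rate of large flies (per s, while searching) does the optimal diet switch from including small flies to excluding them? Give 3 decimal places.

0.002 per s

Drop small flies once their profitability E₂/h₂ falls below the rate achievable on large flies alone: E₂/h₂ = λE₁/(1 + λh₁).
Solve for λ: λE₁h₂ = E₂(1 + λh₁) → λ(E₁h₂ − E₂h₁) = E₂ → λ = E₂/(E₁h₂ − E₂h₁).
λ = 0.501/(8.12×34.2 − 0.501×72.1) = 0.501/241.6 = 0.002074 per s.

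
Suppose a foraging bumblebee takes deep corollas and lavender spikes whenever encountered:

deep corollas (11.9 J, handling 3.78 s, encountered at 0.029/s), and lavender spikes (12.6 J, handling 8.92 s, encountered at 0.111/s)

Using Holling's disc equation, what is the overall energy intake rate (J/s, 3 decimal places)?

Energy encountered per unit search time: 0.029×11.9 + 0.111×12.6 = 1.744 J/s.
Handling time per unit search time: 0.029×3.78 + 0.111×8.92 = 1.1.
Rate = 1.744/(1 + 1.1) = 0.8304 J/s.

0.830 J/s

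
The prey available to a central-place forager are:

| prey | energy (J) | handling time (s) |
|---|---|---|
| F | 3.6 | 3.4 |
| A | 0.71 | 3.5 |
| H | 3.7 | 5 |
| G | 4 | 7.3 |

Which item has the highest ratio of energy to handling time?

Profitability E/h (J/s): F = 3.6/3.4 = 1.06, A = 0.71/3.5 = 0.203, H = 3.7/5 = 0.74, G = 4/7.3 = 0.548.
Ranked: F > H > G > A.

F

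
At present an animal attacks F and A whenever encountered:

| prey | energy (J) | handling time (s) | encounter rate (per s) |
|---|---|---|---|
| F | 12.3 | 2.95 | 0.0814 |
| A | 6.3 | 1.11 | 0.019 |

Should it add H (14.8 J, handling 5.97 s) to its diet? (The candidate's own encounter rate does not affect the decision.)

Yes

On F and A alone, R = ΣλE/(1+Σλh) = 1.121/1.261 = 0.8888 J/s.
Profitability of H: 14.8/5.97 = 2.479 J/s.
Since 2.479 > R, including H increases the long-run rate.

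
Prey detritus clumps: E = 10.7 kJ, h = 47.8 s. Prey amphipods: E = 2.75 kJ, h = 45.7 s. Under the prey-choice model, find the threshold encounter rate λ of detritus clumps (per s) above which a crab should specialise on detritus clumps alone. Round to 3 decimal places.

The zero-one rule: include amphipods iff E₂/h₂ > λE₁/(1+λh₁). Equality gives the switch point.
λE₁h₂ = E₂ + λE₂h₁ ⇒ λ = E₂/(E₁h₂ − E₂h₁) = 2.75/(489 − 131.4) = 0.007691 per s.

0.008 per s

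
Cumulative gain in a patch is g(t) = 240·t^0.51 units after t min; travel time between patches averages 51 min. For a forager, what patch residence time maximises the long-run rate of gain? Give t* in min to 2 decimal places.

Optimal t* satisfies g'(t*) = g(t*)/(T + t*).
g'(t) = 0.51·240·t^-0.49. Setting 0.51·240·t^-0.49 = 240·t^0.51/(51+t) gives 0.51(51+t) = t, so 0.49·t = 0.51×51.
t* = 0.51×51/0.49 = 53.08 min.

53.08 min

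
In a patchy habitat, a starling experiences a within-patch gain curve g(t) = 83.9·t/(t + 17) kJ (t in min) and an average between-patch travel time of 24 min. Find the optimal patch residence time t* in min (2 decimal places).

By the marginal value theorem, leave when the instantaneous gain rate g'(t) equals the habitat-wide average g(t)/(T + t).
g'(t) = 83.9·17/(t + 17)². Setting 83.9·17/(t+17)² = 83.9t/[(t+17)(24+t)] gives 17(24+t) = t(t+17), so t² = 17×24 = 408.
t* = √408 = 20.2 min.

20.20 min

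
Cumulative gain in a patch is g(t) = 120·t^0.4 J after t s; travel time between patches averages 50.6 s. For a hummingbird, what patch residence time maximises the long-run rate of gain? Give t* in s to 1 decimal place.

By the marginal value theorem, leave when the instantaneous gain rate g'(t) equals the habitat-wide average g(t)/(T + t).
g'(t) = 0.4·120·t^-0.6. Setting 0.4·120·t^-0.6 = 120·t^0.4/(50.6+t) gives 0.4(50.6+t) = t, so 0.60·t = 0.4×50.6.
t* = 0.4×50.6/0.60 = 33.73 s.

33.7 s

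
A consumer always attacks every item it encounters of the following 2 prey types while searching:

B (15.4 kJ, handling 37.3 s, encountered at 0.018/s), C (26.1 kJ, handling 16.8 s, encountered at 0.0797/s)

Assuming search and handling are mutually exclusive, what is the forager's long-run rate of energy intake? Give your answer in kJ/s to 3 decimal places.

Energy encountered per unit search time: 0.018×15.4 + 0.0797×26.1 = 2.357 kJ/s.
Handling time per unit search time: 0.018×37.3 + 0.0797×16.8 = 2.01.
Rate = 2.357/(1 + 2.01) = 0.7831 kJ/s.

0.783 kJ/s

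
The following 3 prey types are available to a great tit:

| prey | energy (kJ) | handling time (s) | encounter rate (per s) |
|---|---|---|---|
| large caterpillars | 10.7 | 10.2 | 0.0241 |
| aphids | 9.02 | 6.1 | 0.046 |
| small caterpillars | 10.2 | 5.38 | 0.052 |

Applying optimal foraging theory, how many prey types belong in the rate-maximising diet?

3

E/h in descending order: small caterpillars 1.9, aphids 1.48, large caterpillars 1.05 kJ/s. The optimal diet is the largest prefix of this list for which every included type satisfies E_i/h_i > R on the types above it.
Rate on top 1: 0.4145. aphids: 1.48 > 0.4145 → include.
Rate on top 2: 0.6058. large caterpillars: 1.05 > 0.6058 → include.
Optimal diet: small caterpillars, aphids, large caterpillars — 3 of 3 types.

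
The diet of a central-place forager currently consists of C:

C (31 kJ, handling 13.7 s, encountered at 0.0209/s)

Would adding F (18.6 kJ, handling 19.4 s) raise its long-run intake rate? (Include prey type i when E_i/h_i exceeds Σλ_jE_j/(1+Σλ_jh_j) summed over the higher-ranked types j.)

Intake rate on the current diet: R = (0.0209×31) / (1 + 0.0209×13.7) = 0.6479/1.286 = 0.5037 kJ/s.
F: E/h = 18.6/19.4 = 0.9588 kJ/s.
Since 0.9588 > R, including F increases the long-run rate.

Yes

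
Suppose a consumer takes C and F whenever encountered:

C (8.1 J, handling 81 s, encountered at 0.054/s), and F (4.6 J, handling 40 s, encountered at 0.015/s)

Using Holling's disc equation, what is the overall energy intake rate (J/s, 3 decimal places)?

0.085 J/s

R = Σλ_iE_i / (1 + Σλ_ih_i)
Numerator: 0.054×8.1 + 0.015×4.6 = 0.5064
Denominator: 1 + 0.054×81 + 0.015×40 = 5.974
R = 0.5064/5.974 = 0.08477 J/s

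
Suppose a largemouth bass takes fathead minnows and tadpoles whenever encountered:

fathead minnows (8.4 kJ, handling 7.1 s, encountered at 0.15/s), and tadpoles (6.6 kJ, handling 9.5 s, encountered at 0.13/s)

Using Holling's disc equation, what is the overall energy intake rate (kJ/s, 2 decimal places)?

R = (0.15×8.4 + 0.13×6.6) / (1 + 0.15×7.1 + 0.13×9.5) = 2.118/3.3 = 0.6418 kJ/s.

0.64 kJ/s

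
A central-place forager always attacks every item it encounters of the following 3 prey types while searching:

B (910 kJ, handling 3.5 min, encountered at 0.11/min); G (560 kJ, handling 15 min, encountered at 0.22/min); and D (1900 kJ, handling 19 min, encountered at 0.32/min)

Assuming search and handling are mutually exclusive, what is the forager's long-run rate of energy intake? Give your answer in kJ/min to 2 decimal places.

R = (0.11×910 + 0.22×560 + 0.32×1900) / (1 + 0.11×3.5 + 0.22×15 + 0.32×19) = 831.3/10.77 = 77.22 kJ/min.

77.22 kJ/min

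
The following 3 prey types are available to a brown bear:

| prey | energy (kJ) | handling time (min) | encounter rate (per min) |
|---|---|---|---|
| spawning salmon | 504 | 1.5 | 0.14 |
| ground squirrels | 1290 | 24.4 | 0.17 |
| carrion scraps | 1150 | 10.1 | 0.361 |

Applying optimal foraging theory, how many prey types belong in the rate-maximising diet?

Rank by E/h (kJ/min): spawning salmon 336, carrion scraps 114, ground squirrels 52.9. Include each in turn until the next type's E/h falls below the running intake rate.
Rate on top 1: 58.31. carrion scraps: 114 > 58.31 → include.
Rate on top 2: 100. ground squirrels: 52.9 < 100 → exclude; stop.
Optimal diet: spawning salmon, carrion scraps — 2 of 3 types.

2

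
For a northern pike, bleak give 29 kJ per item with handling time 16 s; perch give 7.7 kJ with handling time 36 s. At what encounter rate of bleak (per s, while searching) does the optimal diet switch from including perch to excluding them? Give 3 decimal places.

At the threshold, the rate on bleak alone equals the profitability of perch: λ·29/(1 + λ·16) = 7.7/36 = 0.2139.
Rearranging, λ(29 − 0.2139×16) = 0.2139, so λ = 0.2139/25.58 = 0.008362 per s.

0.008 per s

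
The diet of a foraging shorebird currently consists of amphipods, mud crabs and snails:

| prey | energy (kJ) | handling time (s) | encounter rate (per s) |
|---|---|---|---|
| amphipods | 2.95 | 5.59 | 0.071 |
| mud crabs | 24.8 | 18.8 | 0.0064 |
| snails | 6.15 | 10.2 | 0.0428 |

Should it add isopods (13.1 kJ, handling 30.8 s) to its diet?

Yes

Intake rate on the current diet: R = (0.071×2.95 + 0.0064×24.8 + 0.0428×6.15) / (1 + 0.071×5.59 + 0.0064×18.8 + 0.0428×10.2) = 0.6314/1.954 = 0.3232 kJ/s.
Profitability of isopods: 13.1/30.8 = 0.4253 kJ/s.
0.4253 > 0.3232, so adding isopods raises the average — include it.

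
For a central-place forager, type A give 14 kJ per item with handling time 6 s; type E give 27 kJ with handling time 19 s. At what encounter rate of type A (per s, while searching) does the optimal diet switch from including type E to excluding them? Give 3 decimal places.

At the threshold, the rate on type A alone equals the profitability of type E: λ·14/(1 + λ·6) = 27/19 = 1.421.
Rearranging, λ(14 − 1.421×6) = 1.421, so λ = 1.421/5.474 = 0.2596 per s.

0.260 per s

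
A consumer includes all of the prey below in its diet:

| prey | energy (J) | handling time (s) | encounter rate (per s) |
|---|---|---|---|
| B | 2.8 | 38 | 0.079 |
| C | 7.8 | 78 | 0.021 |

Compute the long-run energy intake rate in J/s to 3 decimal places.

Energy encountered per unit search time: 0.079×2.8 + 0.021×7.8 = 0.385 J/s.
Handling time per unit search time: 0.079×38 + 0.021×78 = 4.64.
Rate = 0.385/(1 + 4.64) = 0.06826 J/s.

0.068 J/s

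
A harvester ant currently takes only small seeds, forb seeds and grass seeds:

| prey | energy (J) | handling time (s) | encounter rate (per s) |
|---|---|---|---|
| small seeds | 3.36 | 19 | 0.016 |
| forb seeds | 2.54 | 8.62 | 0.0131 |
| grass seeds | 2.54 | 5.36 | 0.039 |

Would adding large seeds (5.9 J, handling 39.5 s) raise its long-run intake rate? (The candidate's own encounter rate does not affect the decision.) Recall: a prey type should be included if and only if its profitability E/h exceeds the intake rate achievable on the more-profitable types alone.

Current rate: (0.016×3.36 + 0.0131×2.54 + 0.039×2.54)/(1 + 0.016×19 + 0.0131×8.62 + 0.039×5.36) = 0.1145 J/s.
Profitability of large seeds: 5.9/39.5 = 0.1494 J/s.
Since 0.1494 > R, including large seeds increases the long-run rate.

Yes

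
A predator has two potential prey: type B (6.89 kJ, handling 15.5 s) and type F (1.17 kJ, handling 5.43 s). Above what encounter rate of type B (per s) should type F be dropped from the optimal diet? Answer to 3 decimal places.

The zero-one rule: include type F iff E₂/h₂ > λE₁/(1+λh₁). Equality gives the switch point.
λE₁h₂ = E₂ + λE₂h₁ ⇒ λ = E₂/(E₁h₂ − E₂h₁) = 1.17/(37.41 − 18.13) = 0.06069 per s.

0.061 per s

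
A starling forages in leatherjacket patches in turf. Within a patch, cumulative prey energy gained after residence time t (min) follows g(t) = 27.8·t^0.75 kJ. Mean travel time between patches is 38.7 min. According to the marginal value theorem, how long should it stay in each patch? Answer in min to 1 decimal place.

116.1 min

Optimal t* satisfies g'(t*) = g(t*)/(T + t*).
g'(t) = 0.75·27.8·t^-0.25. Setting 0.75·27.8·t^-0.25 = 27.8·t^0.75/(38.7+t) gives 0.75(38.7+t) = t, so 0.25·t = 0.75×38.7.
t* = 0.75×38.7/0.25 = 116.1 min.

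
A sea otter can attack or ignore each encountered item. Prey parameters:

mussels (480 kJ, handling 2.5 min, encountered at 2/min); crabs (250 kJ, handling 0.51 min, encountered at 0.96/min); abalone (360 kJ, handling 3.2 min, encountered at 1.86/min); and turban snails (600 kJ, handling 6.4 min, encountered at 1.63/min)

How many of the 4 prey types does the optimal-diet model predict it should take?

Profitabilities (E/h, kJ/min): crabs 490, mussels 192, abalone 112, turban snails 93.8. Add prey in this order while the next type's profitability exceeds the intake rate on those already taken.
Rate on top 1: 161.1. mussels: 192 > 161.1 → include.
Rate on top 2: 184.9. abalone: 112 < 184.9 → exclude; stop.
Optimal diet: crabs, mussels — 2 of 4 types.

2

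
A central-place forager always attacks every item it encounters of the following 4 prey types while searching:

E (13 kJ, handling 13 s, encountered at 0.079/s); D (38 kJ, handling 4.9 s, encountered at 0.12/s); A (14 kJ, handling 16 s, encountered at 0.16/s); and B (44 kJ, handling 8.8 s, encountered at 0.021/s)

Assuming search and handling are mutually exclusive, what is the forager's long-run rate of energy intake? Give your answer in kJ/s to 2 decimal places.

R = Σλ_iE_i / (1 + Σλ_ih_i)
Numerator: 0.079×13 + 0.12×38 + 0.16×14 + 0.021×44 = 8.751
Denominator: 1 + 0.079×13 + 0.12×4.9 + 0.16×16 + 0.021×8.8 = 5.36
R = 8.751/5.36 = 1.633 kJ/s

1.63 kJ/s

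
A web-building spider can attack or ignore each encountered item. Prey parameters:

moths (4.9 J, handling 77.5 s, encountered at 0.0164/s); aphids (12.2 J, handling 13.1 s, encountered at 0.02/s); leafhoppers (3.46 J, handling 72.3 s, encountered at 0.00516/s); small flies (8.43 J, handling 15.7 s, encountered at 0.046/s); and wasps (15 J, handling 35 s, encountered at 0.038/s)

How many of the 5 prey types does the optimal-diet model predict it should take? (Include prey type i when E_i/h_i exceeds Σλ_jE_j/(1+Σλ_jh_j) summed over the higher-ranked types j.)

Rank by E/h (J/s): aphids 0.931, small flies 0.537, wasps 0.429, moths 0.0632, leafhoppers 0.0479. Include each in turn until the next type's E/h falls below the running intake rate.
Rate on top 1: 0.1933. small flies: 0.537 > 0.1933 → include.
Rate on top 2: 0.3184. wasps: 0.429 > 0.3184 → include.
Rate on top 3: 0.3626. moths: 0.0632 < 0.3626 → exclude; stop.
Optimal diet: aphids, small flies, wasps — 3 of 5 types.

3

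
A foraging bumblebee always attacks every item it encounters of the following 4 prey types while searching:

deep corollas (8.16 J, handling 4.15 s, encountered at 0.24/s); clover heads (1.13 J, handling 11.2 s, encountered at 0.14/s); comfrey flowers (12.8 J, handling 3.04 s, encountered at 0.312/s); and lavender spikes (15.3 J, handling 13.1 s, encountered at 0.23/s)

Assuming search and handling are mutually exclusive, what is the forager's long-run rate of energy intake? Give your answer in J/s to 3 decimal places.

Energy encountered per unit search time: 0.24×8.16 + 0.14×1.13 + 0.312×12.8 + 0.23×15.3 = 9.629 J/s.
Handling time per unit search time: 0.24×4.15 + 0.14×11.2 + 0.312×3.04 + 0.23×13.1 = 6.525.
Rate = 9.629/(1 + 6.525) = 1.28 J/s.

1.280 J/s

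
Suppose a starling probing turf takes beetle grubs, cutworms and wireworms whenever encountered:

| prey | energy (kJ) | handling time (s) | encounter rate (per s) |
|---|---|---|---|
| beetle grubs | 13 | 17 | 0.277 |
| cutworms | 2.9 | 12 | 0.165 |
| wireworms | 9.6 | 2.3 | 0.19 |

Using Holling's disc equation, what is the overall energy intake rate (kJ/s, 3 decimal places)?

R = Σλ_iE_i / (1 + Σλ_ih_i)
Numerator: 0.277×13 + 0.165×2.9 + 0.19×9.6 = 5.904
Denominator: 1 + 0.277×17 + 0.165×12 + 0.19×2.3 = 8.126
R = 5.904/8.126 = 0.7265 kJ/s

0.726 kJ/s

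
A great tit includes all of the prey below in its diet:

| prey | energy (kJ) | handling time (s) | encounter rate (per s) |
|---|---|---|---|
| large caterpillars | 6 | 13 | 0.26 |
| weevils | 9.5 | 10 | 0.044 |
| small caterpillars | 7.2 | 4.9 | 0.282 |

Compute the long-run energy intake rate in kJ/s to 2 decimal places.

0.65 kJ/s

Energy encountered per unit search time: 0.26×6 + 0.044×9.5 + 0.282×7.2 = 4.008 kJ/s.
Handling time per unit search time: 0.26×13 + 0.044×10 + 0.282×4.9 = 5.202.
Rate = 4.008/(1 + 5.202) = 0.6463 kJ/s.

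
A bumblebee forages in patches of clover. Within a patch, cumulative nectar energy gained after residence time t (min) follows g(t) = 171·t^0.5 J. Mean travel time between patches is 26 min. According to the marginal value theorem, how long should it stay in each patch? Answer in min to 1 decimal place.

26.0 min

By the marginal value theorem, leave when the instantaneous gain rate g'(t) equals the habitat-wide average g(t)/(T + t).
g'(t) = 0.5·171·t^-0.5. Setting 0.5·171·t^-0.5 = 171·t^0.5/(26+t) gives 0.5(26+t) = t, so 0.50·t = 0.5×26.
t* = 0.5×26/0.50 = 26 min.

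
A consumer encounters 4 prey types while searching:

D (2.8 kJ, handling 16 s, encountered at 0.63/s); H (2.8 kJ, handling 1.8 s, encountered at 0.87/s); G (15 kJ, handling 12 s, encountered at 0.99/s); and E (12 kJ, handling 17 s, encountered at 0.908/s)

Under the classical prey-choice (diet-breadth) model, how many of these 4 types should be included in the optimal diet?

2

Rank by E/h (kJ/s): H 1.56, G 1.25, E 0.706, D 0.175. Include each in turn until the next type's E/h falls below the running intake rate.
Rate on top 1: 0.9493. G: 1.25 > 0.9493 → include.
Rate on top 2: 1.197. E: 0.706 < 1.197 → exclude; stop.
Optimal diet: H, G — 2 of 4 types.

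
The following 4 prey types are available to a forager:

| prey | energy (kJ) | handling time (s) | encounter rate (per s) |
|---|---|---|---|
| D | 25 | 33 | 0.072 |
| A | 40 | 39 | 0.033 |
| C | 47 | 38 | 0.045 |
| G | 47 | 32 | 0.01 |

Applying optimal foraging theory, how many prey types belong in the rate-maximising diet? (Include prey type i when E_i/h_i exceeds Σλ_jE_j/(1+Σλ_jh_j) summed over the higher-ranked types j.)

3

E/h in descending order: G 1.47, C 1.24, A 1.03, D 0.758 kJ/s. The optimal diet is the largest prefix of this list for which every included type satisfies E_i/h_i > R on the types above it.
Rate on top 1: 0.3561. C: 1.24 > 0.3561 → include.
Rate on top 2: 0.8531. A: 1.03 > 0.8531 → include.
Rate on top 3: 0.9046. D: 0.758 < 0.9046 → exclude; stop.
Optimal diet: G, C, A — 3 of 4 types.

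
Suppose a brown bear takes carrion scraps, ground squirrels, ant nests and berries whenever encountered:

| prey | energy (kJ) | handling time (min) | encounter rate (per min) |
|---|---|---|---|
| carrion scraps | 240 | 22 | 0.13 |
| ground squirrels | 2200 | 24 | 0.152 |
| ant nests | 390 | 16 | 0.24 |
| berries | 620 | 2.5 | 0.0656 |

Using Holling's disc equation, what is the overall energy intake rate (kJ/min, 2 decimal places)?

43.42 kJ/min

Energy encountered per unit search time: 0.13×240 + 0.152×2200 + 0.24×390 + 0.0656×620 = 499.9 kJ/min.
Handling time per unit search time: 0.13×22 + 0.152×24 + 0.24×16 + 0.0656×2.5 = 10.51.
Rate = 499.9/(1 + 10.51) = 43.42 kJ/min.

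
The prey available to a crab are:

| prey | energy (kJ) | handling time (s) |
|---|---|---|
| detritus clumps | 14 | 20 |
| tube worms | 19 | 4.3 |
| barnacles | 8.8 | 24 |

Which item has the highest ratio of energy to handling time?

Profitability E/h (kJ/s): detritus clumps = 14/20 = 0.7, tube worms = 19/4.3 = 4.42, barnacles = 8.8/24 = 0.367.
Ranked: tube worms > detritus clumps > barnacles.

tube worms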